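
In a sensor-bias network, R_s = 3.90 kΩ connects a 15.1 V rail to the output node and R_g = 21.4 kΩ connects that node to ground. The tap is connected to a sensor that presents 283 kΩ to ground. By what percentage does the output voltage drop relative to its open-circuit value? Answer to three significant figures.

The divider's output (Thévenin) resistance is R_s‖R_g = 3.299 kΩ.
Fractional drop under load = R_th/(R_th + R_L) = 3.299 / (3.299 + 283) = 0.01152.
So the output falls by 1.15 %.

1.15 %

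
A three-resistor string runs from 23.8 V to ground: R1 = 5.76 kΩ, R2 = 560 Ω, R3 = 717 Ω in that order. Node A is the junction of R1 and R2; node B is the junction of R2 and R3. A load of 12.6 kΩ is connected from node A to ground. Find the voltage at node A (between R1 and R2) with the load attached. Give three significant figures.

V ≈ 3.99 V

Below node A the series string R2+R3 = 1277 Ω sits in parallel with the 12600 Ω load: 1159 Ω.
V_A = 23.8 × 1159/(5760 + 1159) = 3.99 V.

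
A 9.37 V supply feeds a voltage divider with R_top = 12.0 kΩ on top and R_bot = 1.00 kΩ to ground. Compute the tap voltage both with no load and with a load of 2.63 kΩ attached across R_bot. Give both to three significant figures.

Unloaded: 0.721 V; loaded: 0.534 V

Open-circuit: V = 9.37 × 1.00/(12.0 + 1.00) = 0.721 V.
With the load, R_bot becomes R_bot‖R_L = 0.7245 kΩ, so V = 9.37 × 0.7245/12.72 = 0.534 V.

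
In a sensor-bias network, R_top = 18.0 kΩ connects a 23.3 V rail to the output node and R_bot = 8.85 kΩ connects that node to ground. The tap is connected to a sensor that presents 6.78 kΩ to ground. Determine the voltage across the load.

V_out ≈ 4.10 V

The load sits in parallel with R_bot: R_bot‖R_L = (8.85 × 6.78) / (8.85 + 6.78) = 3.839 kΩ.
V_out = 23.3 × 3.839 / (18.0 + 3.839) = 23.3 × 3.839/21.84 = 4.10 V.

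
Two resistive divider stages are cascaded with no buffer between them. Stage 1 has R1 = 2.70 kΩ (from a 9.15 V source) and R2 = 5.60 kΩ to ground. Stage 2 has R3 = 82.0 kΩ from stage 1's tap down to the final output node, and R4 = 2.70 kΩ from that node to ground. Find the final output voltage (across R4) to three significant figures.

V_out ≈ 0.193 V

Stage 2 presents R3+R4 = 84.70 kΩ as a load on stage 1's tap.
Stage 1's lower leg becomes R2‖(R3+R4) = 5.253 kΩ, so V_mid = 9.15 × 5.253/7.953 = 6.044 V.
Stage 2 is itself unloaded: V_out = V_mid × R4/(R3+R4) = 6.044 × 2.70/84.70 = 0.193 V.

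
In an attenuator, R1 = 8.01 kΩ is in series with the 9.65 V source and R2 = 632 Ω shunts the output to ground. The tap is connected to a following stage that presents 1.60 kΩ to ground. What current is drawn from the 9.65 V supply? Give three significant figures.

I ≈ 1.14 mA

R2‖R_L = 453.0 Ω, so the source sees R1 + R2‖R_L = 8463 Ω.
I = 9.65 V / 8463 Ω = 1.14 mA.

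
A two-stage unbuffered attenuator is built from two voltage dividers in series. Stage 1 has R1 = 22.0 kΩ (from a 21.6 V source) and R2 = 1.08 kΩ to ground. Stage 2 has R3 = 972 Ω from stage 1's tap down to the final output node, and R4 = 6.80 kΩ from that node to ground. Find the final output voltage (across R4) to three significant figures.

Stage 2 presents R3+R4 = 7772 Ω as a load on stage 1's tap.
Stage 1's lower leg becomes R2‖(R3+R4) = 948.2 Ω, so V_mid = 21.6 × 948.2/22950 = 0.8925 V.
Stage 2 is itself unloaded: V_out = V_mid × R4/(R3+R4) = 0.8925 × 6800/7772 = 0.781 V.

V_out ≈ 0.781 V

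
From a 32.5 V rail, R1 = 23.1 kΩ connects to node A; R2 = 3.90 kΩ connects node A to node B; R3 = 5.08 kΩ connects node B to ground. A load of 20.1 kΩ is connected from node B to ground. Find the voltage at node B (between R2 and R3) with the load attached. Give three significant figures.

At node B, R3 is in parallel with the load: R3‖R_L = 4.055 kΩ.
Below node A the resistance is R2 + (R3‖R_L) = 7.955 kΩ, so V_A = 32.5 × 7.955/31.06 = 8.325 V.
Then V_B = V_A × (R3‖R_L)/(R2 + R3‖R_L) = 8.325 × 4.055/7.955 = 4.24 V.

V ≈ 4.24 V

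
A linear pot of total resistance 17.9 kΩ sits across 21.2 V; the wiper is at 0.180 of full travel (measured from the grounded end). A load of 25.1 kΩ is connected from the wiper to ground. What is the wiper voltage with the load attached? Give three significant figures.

The wiper splits the pot into (1−α)R = 14.68 kΩ above and αR = 3.222 kΩ below.
Lower section ‖ load = 2.855 kΩ.
V_wiper = 21.2 × 2.855/(14.68 + 2.855) = 3.45 V.

V ≈ 3.45 V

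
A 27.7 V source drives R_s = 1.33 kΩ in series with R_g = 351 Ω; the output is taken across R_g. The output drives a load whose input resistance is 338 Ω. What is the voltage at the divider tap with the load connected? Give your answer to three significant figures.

The load sits in parallel with R_g: R_g‖R_L = (351 × 338) / (351 + 338) = 172.2 Ω.
V_out = 27.7 × 172.2 / (1330 + 172.2) = 27.7 × 172.2/1502 = 3.18 V.

V_out ≈ 3.18 V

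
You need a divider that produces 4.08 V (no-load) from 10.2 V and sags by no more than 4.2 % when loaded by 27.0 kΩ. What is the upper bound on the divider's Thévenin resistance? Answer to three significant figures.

Loading drop = R_th/(R_th + R_L) ≤ 0.0420, so R_th ≤ R_L · ε/(1−ε) = 27.0 kΩ × 0.0420/0.9580 = 1.18 kΩ.

R_th ≤ 1.18 kΩ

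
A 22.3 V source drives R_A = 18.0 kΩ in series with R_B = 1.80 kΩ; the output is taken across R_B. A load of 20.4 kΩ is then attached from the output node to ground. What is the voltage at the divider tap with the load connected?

The load sits in parallel with R_B: R_B‖R_L = (1.80 × 20.4) / (1.80 + 20.4) = 1.654 kΩ.
V_out = 22.3 × 1.654 / (18.0 + 1.654) = 22.3 × 1.654/19.65 = 1.88 V.

V_out ≈ 1.88 V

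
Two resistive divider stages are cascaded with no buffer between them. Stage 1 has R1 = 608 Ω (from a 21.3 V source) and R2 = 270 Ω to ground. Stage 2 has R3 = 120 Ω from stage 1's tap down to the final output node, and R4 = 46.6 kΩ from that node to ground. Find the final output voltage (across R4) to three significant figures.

V_out ≈ 6.51 V

Stage 2 presents R3+R4 = 46720 Ω as a load on stage 1's tap.
Stage 1's lower leg becomes R2‖(R3+R4) = 268.4 Ω, so V_mid = 21.3 × 268.4/876.4 = 6.524 V.
Stage 2 is itself unloaded: V_out = V_mid × R4/(R3+R4) = 6.524 × 46600/46720 = 6.51 V.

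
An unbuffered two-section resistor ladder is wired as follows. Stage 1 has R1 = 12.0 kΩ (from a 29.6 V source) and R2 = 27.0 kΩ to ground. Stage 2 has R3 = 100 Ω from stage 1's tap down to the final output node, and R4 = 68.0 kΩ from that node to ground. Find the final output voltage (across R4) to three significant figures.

V_out ≈ 18.2 V

Stage 2 presents R3+R4 = 68100 Ω as a load on stage 1's tap.
Stage 1's lower leg becomes R2‖(R3+R4) = 19330 Ω, so V_mid = 29.6 × 19330/31330 = 18.26 V.
Stage 2 is itself unloaded: V_out = V_mid × R4/(R3+R4) = 18.26 × 68000/68100 = 18.2 V.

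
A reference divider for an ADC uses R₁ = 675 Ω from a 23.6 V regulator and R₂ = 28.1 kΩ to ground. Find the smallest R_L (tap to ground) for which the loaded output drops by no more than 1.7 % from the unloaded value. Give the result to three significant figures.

Output resistance R_th = R₁‖R₂ = (675 × 28100)/28780 = 659.2 Ω.
The fractional drop is R_th/(R_th + R_L); requiring this ≤ 0.0170 gives R_L ≥ R_th(1/0.0170 − 1) = 659.2 × 57.82 = 38.1 kΩ.

R_L(min) ≈ 38.1 kΩ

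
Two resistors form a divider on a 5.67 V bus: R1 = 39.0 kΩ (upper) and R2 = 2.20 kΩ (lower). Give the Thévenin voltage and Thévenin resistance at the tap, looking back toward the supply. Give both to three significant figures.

V_th is the open-circuit tap voltage: 5.67 × 2.20/(39.0 + 2.20) = 0.303 V.
With the supply zeroed, R1 and R2 appear in parallel from the tap: R_th = R1‖R2 = (39.0 × 2.20)/41.20 = 2.08 kΩ.

V_th = 0.303 V, R_th = 2.08 kΩ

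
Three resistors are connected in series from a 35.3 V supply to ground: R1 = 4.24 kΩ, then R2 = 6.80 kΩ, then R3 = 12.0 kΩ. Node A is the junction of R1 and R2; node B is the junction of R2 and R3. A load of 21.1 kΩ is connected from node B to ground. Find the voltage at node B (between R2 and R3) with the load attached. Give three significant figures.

At node B, R3 is in parallel with the load: R3‖R_L = 7.650 kΩ.
Below node A the resistance is R2 + (R3‖R_L) = 14.45 kΩ, so V_A = 35.3 × 14.45/18.69 = 27.29 V.
Then V_B = V_A × (R3‖R_L)/(R2 + R3‖R_L) = 27.29 × 7.650/14.45 = 14.4 V.

V ≈ 14.4 V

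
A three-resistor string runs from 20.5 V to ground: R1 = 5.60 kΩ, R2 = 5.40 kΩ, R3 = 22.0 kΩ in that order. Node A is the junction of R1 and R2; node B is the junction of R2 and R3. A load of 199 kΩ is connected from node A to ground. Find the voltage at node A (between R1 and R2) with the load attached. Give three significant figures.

Below node A the series string R2+R3 = 27.40 kΩ sits in parallel with the 199 kΩ load: 24.08 kΩ.
V_A = 20.5 × 24.08/(5.60 + 24.08) = 16.6 V.

V ≈ 16.6 V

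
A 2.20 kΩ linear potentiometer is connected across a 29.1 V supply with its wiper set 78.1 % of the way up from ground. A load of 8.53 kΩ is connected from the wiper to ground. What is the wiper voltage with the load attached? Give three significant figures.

The wiper splits the pot into (1−α)R = 481.8 Ω above and αR = 1718 Ω below.
Lower section ‖ load = 1430 Ω.
V_wiper = 29.1 × 1430/(481.8 + 1430) = 21.8 V.

V ≈ 21.8 V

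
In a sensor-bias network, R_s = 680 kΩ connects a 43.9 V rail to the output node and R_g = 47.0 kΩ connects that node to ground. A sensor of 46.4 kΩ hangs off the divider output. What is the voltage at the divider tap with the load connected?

The load sits in parallel with R_g: R_g‖R_L = (47.0 × 46.4) / (47.0 + 46.4) = 23.35 kΩ.
V_out = 43.9 × 23.35 / (680 + 23.35) = 43.9 × 23.35/703.3 = 1.46 V.
(Unloaded it would have been 2.84 V.)

V_out ≈ 1.46 V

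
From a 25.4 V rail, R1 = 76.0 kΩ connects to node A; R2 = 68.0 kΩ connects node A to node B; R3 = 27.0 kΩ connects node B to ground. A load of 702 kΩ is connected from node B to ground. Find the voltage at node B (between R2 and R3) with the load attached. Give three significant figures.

V ≈ 3.88 V

At node B, R3 is in parallel with the load: R3‖R_L = 26.00 kΩ.
Below node A the resistance is R2 + (R3‖R_L) = 94.00 kΩ, so V_A = 25.4 × 94.00/170.0 = 14.04 V.
Then V_B = V_A × (R3‖R_L)/(R2 + R3‖R_L) = 14.04 × 26.00/94.00 = 3.88 V.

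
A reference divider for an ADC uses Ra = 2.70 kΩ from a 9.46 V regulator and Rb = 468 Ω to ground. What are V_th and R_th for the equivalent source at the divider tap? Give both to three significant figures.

V_th = 1.40 V, R_th = 399 Ω

V_th is the open-circuit tap voltage: 9.46 × 468/(2700 + 468) = 1.40 V.
With the supply zeroed, Ra and Rb appear in parallel from the tap: R_th = Ra‖Rb = (2700 × 468)/3168 = 399 Ω.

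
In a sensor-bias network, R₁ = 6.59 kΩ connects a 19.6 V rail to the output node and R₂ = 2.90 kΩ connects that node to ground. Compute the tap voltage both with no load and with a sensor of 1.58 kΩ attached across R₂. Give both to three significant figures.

Open-circuit: V = 19.6 × 2.90/(6.59 + 2.90) = 5.99 V.
With the load, R₂ becomes R₂‖R_L = 1.023 kΩ, so V = 19.6 × 1.023/7.613 = 2.63 V.

Unloaded: 5.99 V; loaded: 2.63 V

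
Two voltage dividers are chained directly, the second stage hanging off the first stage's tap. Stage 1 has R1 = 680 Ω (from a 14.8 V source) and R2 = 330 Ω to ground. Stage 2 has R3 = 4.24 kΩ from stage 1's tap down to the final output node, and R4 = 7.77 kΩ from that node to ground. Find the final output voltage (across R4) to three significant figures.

Stage 2 presents R3+R4 = 12010 Ω as a load on stage 1's tap.
Stage 1's lower leg becomes R2‖(R3+R4) = 321.2 Ω, so V_mid = 14.8 × 321.2/1001 = 4.748 V.
Stage 2 is itself unloaded: V_out = V_mid × R4/(R3+R4) = 4.748 × 7770/12010 = 3.07 V.

V_out ≈ 3.07 V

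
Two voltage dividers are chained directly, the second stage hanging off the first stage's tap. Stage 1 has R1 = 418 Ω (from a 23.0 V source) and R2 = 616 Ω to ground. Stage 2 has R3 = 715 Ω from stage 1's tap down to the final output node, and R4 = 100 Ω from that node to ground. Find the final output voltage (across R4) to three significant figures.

V_out ≈ 1.29 V

Stage 2 presents R3+R4 = 815.0 Ω as a load on stage 1's tap.
Stage 1's lower leg becomes R2‖(R3+R4) = 350.8 Ω, so V_mid = 23.0 × 350.8/768.8 = 10.50 V.
Stage 2 is itself unloaded: V_out = V_mid × R4/(R3+R4) = 10.50 × 100/815.0 = 1.29 V.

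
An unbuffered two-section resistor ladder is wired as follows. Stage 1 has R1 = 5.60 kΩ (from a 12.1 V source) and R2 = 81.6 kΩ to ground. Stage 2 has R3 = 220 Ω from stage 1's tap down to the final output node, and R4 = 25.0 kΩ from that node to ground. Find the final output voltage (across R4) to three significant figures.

V_out ≈ 9.29 V

Stage 2 presents R3+R4 = 25220 Ω as a load on stage 1's tap.
Stage 1's lower leg becomes R2‖(R3+R4) = 19270 Ω, so V_mid = 12.1 × 19270/24870 = 9.375 V.
Stage 2 is itself unloaded: V_out = V_mid × R4/(R3+R4) = 9.375 × 25000/25220 = 9.29 V.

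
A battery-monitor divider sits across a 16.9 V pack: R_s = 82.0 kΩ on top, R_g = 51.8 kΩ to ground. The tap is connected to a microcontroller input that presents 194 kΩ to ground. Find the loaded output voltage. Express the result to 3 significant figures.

The load sits in parallel with R_g: R_g‖R_L = (51.8 × 194) / (51.8 + 194) = 40.88 kΩ.
V_out = 16.9 × 40.88 / (82.0 + 40.88) = 16.9 × 40.88/122.9 = 5.62 V.

V_out ≈ 5.62 V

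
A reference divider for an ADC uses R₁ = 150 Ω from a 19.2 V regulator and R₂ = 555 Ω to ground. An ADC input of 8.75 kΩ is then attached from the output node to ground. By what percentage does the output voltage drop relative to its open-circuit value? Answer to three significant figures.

1.33 %

The divider's output (Thévenin) resistance is R₁‖R₂ = 118.1 Ω.
Fractional drop under load = R_th/(R_th + R_L) = 118.1 / (118.1 + 8750) = 0.01332.
So the output falls by 1.33 %.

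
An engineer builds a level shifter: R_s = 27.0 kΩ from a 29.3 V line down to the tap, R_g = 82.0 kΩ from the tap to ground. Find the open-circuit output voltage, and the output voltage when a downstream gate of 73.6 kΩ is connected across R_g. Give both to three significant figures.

Open-circuit: V = 29.3 × 82.0/(27.0 + 82.0) = 22.0 V.
With the load, R_g becomes R_g‖R_L = 38.79 kΩ, so V = 29.3 × 38.79/65.79 = 17.3 V.

Unloaded: 22.0 V; loaded: 17.3 V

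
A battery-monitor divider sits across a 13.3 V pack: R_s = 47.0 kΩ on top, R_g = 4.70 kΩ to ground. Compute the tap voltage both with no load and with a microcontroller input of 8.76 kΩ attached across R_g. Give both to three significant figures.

Unloaded: 1.21 V; loaded: 0.813 V

Open-circuit: V = 13.3 × 4.70/(47.0 + 4.70) = 1.21 V.
With the load, R_g becomes R_g‖R_L = 3.059 kΩ, so V = 13.3 × 3.059/50.06 = 0.813 V.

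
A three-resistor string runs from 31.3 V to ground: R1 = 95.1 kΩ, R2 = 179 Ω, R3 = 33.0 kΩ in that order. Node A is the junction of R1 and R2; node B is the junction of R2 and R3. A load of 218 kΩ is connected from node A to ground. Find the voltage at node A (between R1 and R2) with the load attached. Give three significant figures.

V ≈ 7.27 V

Below node A the series string R2+R3 = 33180 Ω sits in parallel with the 218000 Ω load: 28800 Ω.
V_A = 31.3 × 28800/(95100 + 28800) = 7.27 V.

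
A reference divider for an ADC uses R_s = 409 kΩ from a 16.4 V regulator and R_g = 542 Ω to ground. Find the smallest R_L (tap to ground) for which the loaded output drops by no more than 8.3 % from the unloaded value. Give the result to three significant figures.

Output resistance R_th = R_s‖R_g = (409000 × 542)/409500 = 541.3 Ω.
The fractional drop is R_th/(R_th + R_L); requiring this ≤ 0.0830 gives R_L ≥ R_th(1/0.0830 − 1) = 541.3 × 11.05 = 5.98 kΩ.

R_L(min) ≈ 5.98 kΩ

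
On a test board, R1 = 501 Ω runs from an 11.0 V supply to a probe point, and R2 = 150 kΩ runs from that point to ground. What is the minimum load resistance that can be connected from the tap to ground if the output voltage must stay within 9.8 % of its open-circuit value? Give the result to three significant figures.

R_L(min) ≈ 4.60 kΩ

Output resistance R_th = R1‖R2 = (501 × 150000)/150500 = 499.3 Ω.
The fractional drop is R_th/(R_th + R_L); requiring this ≤ 0.0980 gives R_L ≥ R_th(1/0.0980 − 1) = 499.3 × 9.204 = 4.60 kΩ.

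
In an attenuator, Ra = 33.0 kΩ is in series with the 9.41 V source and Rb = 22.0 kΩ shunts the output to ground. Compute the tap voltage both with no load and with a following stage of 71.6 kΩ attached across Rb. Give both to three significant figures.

Open-circuit: V = 9.41 × 22.0/(33.0 + 22.0) = 3.76 V.
With the load, Rb becomes Rb‖R_L = 16.83 kΩ, so V = 9.41 × 16.83/49.83 = 3.18 V.

Unloaded: 3.76 V; loaded: 3.18 V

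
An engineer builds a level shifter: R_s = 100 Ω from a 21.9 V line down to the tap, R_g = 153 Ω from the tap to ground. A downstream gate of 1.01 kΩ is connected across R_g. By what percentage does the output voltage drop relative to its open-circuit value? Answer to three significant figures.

5.65 %

The divider's output (Thévenin) resistance is R_s‖R_g = 60.47 Ω.
Fractional drop under load = R_th/(R_th + R_L) = 60.47 / (60.47 + 1010) = 0.05649.
So the output falls by 5.65 %.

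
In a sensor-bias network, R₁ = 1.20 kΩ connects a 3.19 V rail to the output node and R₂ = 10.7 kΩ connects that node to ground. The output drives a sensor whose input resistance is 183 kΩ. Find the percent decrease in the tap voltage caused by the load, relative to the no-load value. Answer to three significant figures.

The divider's output (Thévenin) resistance is R₁‖R₂ = 1.079 kΩ.
Fractional drop under load = R_th/(R_th + R_L) = 1.079 / (1.079 + 183) = 0.005862.
So the output falls by 0.586 %.

0.586 %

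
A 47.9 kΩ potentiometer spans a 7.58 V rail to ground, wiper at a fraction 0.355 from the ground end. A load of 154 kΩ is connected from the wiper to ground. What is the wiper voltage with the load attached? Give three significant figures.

V ≈ 2.51 V

The wiper splits the pot into (1−α)R = 30.90 kΩ above and αR = 17.00 kΩ below.
Lower section ‖ load = 15.31 kΩ.
V_wiper = 7.58 × 15.31/(30.90 + 15.31) = 2.51 V.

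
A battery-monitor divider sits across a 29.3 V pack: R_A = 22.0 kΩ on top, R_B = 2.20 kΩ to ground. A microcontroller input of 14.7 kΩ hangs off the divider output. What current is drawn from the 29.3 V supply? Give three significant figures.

I ≈ 1.23 mA

R_B‖R_L = 1.914 kΩ, so the source sees R_A + R_B‖R_L = 23.91 kΩ.
I = 29.3 V / 23.91 kΩ = 1.23 mA.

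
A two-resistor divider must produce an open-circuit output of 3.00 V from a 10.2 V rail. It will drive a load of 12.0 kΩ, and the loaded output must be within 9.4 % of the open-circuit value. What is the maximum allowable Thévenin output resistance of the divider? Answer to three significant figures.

R_th ≤ 1.25 kΩ

Loading drop = R_th/(R_th + R_L) ≤ 0.0940, so R_th ≤ R_L · ε/(1−ε) = 12.0 kΩ × 0.0940/0.9060 = 1.25 kΩ.
(Any R1, R2 with R2/(R1+R2) = 0.294 and R1‖R2 ≤ 1.25 kΩ will meet the spec.)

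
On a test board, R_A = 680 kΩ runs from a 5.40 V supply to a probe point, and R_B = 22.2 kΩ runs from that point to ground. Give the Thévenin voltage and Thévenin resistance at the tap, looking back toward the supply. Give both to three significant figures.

V_th is the open-circuit tap voltage: 5.40 × 22.2/(680 + 22.2) = 0.171 V.
With the supply zeroed, R_A and R_B appear in parallel from the tap: R_th = R_A‖R_B = (680 × 22.2)/702.2 = 21.5 kΩ.

V_th = 0.171 V, R_th = 21.5 kΩ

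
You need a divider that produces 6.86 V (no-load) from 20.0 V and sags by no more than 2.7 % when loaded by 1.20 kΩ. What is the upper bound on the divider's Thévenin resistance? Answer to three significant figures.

Loading drop = R_th/(R_th + R_L) ≤ 0.0270, so R_th ≤ R_L · ε/(1−ε) = 1.20 kΩ × 0.0270/0.9730 = 33.3 Ω.

R_th ≤ 33.3 Ω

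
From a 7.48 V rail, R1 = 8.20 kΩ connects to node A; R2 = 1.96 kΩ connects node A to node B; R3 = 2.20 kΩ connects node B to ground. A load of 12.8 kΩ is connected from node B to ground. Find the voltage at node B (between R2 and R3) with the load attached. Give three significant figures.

V ≈ 1.17 V

At node B, R3 is in parallel with the load: R3‖R_L = 1.877 kΩ.
Below node A the resistance is R2 + (R3‖R_L) = 3.837 kΩ, so V_A = 7.48 × 3.837/12.04 = 2.385 V.
Then V_B = V_A × (R3‖R_L)/(R2 + R3‖R_L) = 2.385 × 1.877/3.837 = 1.17 V.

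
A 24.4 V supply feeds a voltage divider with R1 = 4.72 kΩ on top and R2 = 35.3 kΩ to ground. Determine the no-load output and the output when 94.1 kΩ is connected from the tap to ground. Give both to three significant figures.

Unloaded: 21.5 V; loaded: 20.6 V

Open-circuit: V = 24.4 × 35.3/(4.72 + 35.3) = 21.5 V.
With the load, R2 becomes R2‖R_L = 25.67 kΩ, so V = 24.4 × 25.67/30.39 = 20.6 V.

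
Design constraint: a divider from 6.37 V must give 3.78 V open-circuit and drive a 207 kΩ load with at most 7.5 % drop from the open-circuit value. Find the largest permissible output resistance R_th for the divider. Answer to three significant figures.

R_th ≤ 16.8 kΩ

Loading drop = R_th/(R_th + R_L) ≤ 0.0750, so R_th ≤ R_L · ε/(1−ε) = 207 kΩ × 0.0750/0.9250 = 16.8 kΩ.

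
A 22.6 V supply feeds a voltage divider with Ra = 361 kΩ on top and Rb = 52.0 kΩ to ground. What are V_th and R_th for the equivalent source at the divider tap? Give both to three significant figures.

V_th = 2.85 V, R_th = 45.5 kΩ

V_th is the open-circuit tap voltage: 22.6 × 52.0/(361 + 52.0) = 2.85 V.
With the supply zeroed, Ra and Rb appear in parallel from the tap: R_th = Ra‖Rb = (361 × 52.0)/413.0 = 45.5 kΩ.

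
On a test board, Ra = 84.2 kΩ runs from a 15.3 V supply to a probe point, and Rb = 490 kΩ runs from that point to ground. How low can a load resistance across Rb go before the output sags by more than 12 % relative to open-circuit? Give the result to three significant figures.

R_L(min) ≈ 527 kΩ

Output resistance R_th = Ra‖Rb = (84.2 × 490)/574.2 = 71.85 kΩ.
The fractional drop is R_th/(R_th + R_L); requiring this ≤ 0.120 gives R_L ≥ R_th(1/0.120 − 1) = 71.85 × 7.333 = 527 kΩ.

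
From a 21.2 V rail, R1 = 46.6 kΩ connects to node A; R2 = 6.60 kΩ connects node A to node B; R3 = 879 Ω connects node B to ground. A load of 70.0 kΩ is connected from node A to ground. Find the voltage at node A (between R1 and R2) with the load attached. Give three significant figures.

V ≈ 2.68 V

Below node A the series string R2+R3 = 7479 Ω sits in parallel with the 70000 Ω load: 6757 Ω.
V_A = 21.2 × 6757/(46600 + 6757) = 2.68 V.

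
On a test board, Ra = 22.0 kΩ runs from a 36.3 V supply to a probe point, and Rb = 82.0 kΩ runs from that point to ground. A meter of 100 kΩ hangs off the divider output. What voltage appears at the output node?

The load sits in parallel with Rb: Rb‖R_L = (82.0 × 100) / (82.0 + 100) = 45.05 kΩ.
V_out = 36.3 × 45.05 / (22.0 + 45.05) = 36.3 × 45.05/67.05 = 24.4 V.
(Unloaded it would have been 28.6 V.)

V_out ≈ 24.4 V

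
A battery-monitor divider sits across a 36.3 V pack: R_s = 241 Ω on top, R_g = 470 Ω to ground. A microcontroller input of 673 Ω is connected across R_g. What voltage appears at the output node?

V_out ≈ 19.4 V

The load sits in parallel with R_g: R_g‖R_L = (470 × 673) / (470 + 673) = 276.7 Ω.
V_out = 36.3 × 276.7 / (241 + 276.7) = 36.3 × 276.7/517.7 = 19.4 V.
(Unloaded it would have been 24.0 V.)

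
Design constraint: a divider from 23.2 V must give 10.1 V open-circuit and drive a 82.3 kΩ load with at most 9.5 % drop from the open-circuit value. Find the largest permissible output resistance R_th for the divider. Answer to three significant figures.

R_th ≤ 8.64 kΩ

Loading drop = R_th/(R_th + R_L) ≤ 0.0950, so R_th ≤ R_L · ε/(1−ε) = 82.3 kΩ × 0.0950/0.9050 = 8.64 kΩ.
(Any R1, R2 with R2/(R1+R2) = 0.435 and R1‖R2 ≤ 8.64 kΩ will meet the spec.)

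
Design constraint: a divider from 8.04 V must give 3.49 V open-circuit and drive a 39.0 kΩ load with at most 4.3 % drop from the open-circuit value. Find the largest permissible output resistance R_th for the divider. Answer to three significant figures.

Loading drop = R_th/(R_th + R_L) ≤ 0.0430, so R_th ≤ R_L · ε/(1−ε) = 39.0 kΩ × 0.0430/0.9570 = 1.75 kΩ.

R_th ≤ 1.75 kΩ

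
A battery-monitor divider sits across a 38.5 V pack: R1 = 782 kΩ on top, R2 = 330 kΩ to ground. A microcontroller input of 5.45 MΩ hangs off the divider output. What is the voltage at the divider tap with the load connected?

The load sits in parallel with R2: R2‖R_L = (330 × 5450) / (330 + 5450) = 311.2 kΩ.
V_out = 38.5 × 311.2 / (782 + 311.2) = 38.5 × 311.2/1093 = 11.0 V.

V_out ≈ 11.0 V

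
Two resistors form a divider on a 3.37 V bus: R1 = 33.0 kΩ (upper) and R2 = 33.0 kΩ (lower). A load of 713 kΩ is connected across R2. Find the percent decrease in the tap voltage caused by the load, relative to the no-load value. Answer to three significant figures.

The divider's output (Thévenin) resistance is R1‖R2 = 16.50 kΩ.
Fractional drop under load = R_th/(R_th + R_L) = 16.50 / (16.50 + 713) = 0.02262.
So the output falls by 2.26 %.

2.26 %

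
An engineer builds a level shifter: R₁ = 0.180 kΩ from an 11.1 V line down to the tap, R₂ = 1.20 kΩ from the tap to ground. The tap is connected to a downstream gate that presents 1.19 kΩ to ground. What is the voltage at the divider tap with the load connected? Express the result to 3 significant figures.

The load sits in parallel with R₂: R₂‖R_L = (1200 × 1190) / (1200 + 1190) = 597.5 Ω.
V_out = 11.1 × 597.5 / (180 + 597.5) = 11.1 × 597.5/777.5 = 8.53 V.

V_out ≈ 8.53 V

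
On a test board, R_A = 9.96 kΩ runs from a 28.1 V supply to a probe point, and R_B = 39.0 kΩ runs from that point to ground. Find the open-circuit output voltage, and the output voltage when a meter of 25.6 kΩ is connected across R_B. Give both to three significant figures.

Open-circuit: V = 28.1 × 39.0/(9.96 + 39.0) = 22.4 V.
With the load, R_B becomes R_B‖R_L = 15.46 kΩ, so V = 28.1 × 15.46/25.42 = 17.1 V.

Unloaded: 22.4 V; loaded: 17.1 V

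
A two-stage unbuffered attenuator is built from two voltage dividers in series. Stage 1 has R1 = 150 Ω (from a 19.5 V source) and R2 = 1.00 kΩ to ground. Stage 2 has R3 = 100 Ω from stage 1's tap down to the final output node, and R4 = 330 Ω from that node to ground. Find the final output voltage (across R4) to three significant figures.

Stage 2 presents R3+R4 = 430.0 Ω as a load on stage 1's tap.
Stage 1's lower leg becomes R2‖(R3+R4) = 300.7 Ω, so V_mid = 19.5 × 300.7/450.7 = 13.01 V.
Stage 2 is itself unloaded: V_out = V_mid × R4/(R3+R4) = 13.01 × 330/430.0 = 9.98 V.

V_out ≈ 9.98 V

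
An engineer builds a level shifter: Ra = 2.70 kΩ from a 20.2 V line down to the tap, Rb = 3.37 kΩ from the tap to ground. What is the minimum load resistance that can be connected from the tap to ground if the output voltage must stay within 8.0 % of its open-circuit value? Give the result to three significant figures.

Output resistance R_th = Ra‖Rb = (2.70 × 3.37)/6.070 = 1.499 kΩ.
The fractional drop is R_th/(R_th + R_L); requiring this ≤ 0.0800 gives R_L ≥ R_th(1/0.0800 − 1) = 1.499 × 11.50 = 17.2 kΩ.

R_L(min) ≈ 17.2 kΩ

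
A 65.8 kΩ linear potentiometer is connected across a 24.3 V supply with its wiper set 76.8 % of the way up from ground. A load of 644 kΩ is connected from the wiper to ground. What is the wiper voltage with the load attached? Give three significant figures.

The wiper splits the pot into (1−α)R = 15.27 kΩ above and αR = 50.53 kΩ below.
Lower section ‖ load = 46.86 kΩ.
V_wiper = 24.3 × 46.86/(15.27 + 46.86) = 18.3 V.

V ≈ 18.3 V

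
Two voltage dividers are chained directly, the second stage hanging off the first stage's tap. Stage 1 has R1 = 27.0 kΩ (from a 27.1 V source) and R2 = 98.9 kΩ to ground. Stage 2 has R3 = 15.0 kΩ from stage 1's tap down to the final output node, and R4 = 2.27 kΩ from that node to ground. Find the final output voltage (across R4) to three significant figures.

V_out ≈ 1.26 V

Stage 2 presents R3+R4 = 17.27 kΩ as a load on stage 1's tap.
Stage 1's lower leg becomes R2‖(R3+R4) = 14.70 kΩ, so V_mid = 27.1 × 14.70/41.70 = 9.554 V.
Stage 2 is itself unloaded: V_out = V_mid × R4/(R3+R4) = 9.554 × 2.27/17.27 = 1.26 V.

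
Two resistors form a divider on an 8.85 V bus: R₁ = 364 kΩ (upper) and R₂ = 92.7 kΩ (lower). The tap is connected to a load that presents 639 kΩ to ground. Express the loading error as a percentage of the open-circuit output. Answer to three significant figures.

10.4 %

The divider's output (Thévenin) resistance is R₁‖R₂ = 73.88 kΩ.
Fractional drop under load = R_th/(R_th + R_L) = 73.88 / (73.88 + 639) = 0.1036.
So the output falls by 10.4 %.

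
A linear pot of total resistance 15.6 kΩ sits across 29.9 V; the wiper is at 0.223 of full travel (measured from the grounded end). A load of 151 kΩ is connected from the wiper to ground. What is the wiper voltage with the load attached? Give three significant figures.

The wiper splits the pot into (1−α)R = 12.12 kΩ above and αR = 3.479 kΩ below.
Lower section ‖ load = 3.400 kΩ.
V_wiper = 29.9 × 3.400/(12.12 + 3.400) = 6.55 V.

V ≈ 6.55 V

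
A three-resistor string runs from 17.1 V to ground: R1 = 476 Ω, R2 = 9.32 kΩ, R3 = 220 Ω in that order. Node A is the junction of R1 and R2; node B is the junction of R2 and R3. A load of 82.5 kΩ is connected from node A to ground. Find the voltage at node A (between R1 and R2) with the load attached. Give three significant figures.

Below node A the series string R2+R3 = 9540 Ω sits in parallel with the 82500 Ω load: 8551 Ω.
V_A = 17.1 × 8551/(476 + 8551) = 16.2 V.

V ≈ 16.2 V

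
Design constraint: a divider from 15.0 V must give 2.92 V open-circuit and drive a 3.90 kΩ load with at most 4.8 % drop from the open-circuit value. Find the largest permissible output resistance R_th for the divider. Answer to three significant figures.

Loading drop = R_th/(R_th + R_L) ≤ 0.0480, so R_th ≤ R_L · ε/(1−ε) = 3.90 kΩ × 0.0480/0.9520 = 197 Ω.

R_th ≤ 197 Ω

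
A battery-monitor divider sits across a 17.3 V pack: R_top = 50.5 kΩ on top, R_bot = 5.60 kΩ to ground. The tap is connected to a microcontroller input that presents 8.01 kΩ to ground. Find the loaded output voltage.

V_out ≈ 1.06 V

The load sits in parallel with R_bot: R_bot‖R_L = (5.60 × 8.01) / (5.60 + 8.01) = 3.296 kΩ.
V_out = 17.3 × 3.296 / (50.5 + 3.296) = 17.3 × 3.296/53.80 = 1.06 V.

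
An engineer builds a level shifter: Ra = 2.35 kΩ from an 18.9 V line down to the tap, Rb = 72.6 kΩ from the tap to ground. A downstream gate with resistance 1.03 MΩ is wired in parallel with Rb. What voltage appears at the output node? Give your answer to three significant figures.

V_out ≈ 18.3 V

The load sits in parallel with Rb: Rb‖R_L = (72.6 × 1030) / (72.6 + 1030) = 67.82 kΩ.
V_out = 18.9 × 67.82 / (2.35 + 67.82) = 18.9 × 67.82/70.17 = 18.3 V.
(Unloaded it would have been 18.3 V.)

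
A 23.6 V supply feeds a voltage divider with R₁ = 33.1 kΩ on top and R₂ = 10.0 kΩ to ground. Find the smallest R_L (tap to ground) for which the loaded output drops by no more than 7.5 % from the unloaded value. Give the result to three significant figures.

R_L(min) ≈ 94.7 kΩ

Output resistance R_th = R₁‖R₂ = (33.1 × 10.0)/43.10 = 7.680 kΩ.
The fractional drop is R_th/(R_th + R_L); requiring this ≤ 0.0750 gives R_L ≥ R_th(1/0.0750 − 1) = 7.680 × 12.33 = 94.7 kΩ.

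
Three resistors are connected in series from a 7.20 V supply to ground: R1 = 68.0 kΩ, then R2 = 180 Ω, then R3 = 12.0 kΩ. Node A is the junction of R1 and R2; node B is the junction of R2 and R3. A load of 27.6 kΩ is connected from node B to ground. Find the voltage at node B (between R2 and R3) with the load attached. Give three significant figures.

At node B, R3 is in parallel with the load: R3‖R_L = 8364 Ω.
Below node A the resistance is R2 + (R3‖R_L) = 8544 Ω, so V_A = 7.20 × 8544/76540 = 0.8036 V.
Then V_B = V_A × (R3‖R_L)/(R2 + R3‖R_L) = 0.8036 × 8364/8544 = 0.787 V.

V ≈ 0.787 V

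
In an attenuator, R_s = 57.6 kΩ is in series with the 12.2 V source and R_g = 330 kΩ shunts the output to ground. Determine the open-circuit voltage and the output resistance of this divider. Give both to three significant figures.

V_th is the open-circuit tap voltage: 12.2 × 330/(57.6 + 330) = 10.4 V.
With the supply zeroed, R_s and R_g appear in parallel from the tap: R_th = R_s‖R_g = (57.6 × 330)/387.6 = 49.0 kΩ.

V_th = 10.4 V, R_th = 49.0 kΩ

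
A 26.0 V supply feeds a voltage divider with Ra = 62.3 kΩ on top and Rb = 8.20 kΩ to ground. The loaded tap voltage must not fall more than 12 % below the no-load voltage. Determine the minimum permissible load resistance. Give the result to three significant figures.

Output resistance R_th = Ra‖Rb = (62.3 × 8.20)/70.50 = 7.246 kΩ.
The fractional drop is R_th/(R_th + R_L); requiring this ≤ 0.120 gives R_L ≥ R_th(1/0.120 − 1) = 7.246 × 7.333 = 53.1 kΩ.

R_L(min) ≈ 53.1 kΩ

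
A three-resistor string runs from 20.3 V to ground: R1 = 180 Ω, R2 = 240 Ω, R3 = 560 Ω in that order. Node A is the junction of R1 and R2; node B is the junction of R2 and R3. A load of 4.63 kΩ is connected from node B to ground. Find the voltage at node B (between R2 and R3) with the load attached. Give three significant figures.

At node B, R3 is in parallel with the load: R3‖R_L = 499.6 Ω.
Below node A the resistance is R2 + (R3‖R_L) = 739.6 Ω, so V_A = 20.3 × 739.6/919.6 = 16.33 V.
Then V_B = V_A × (R3‖R_L)/(R2 + R3‖R_L) = 16.33 × 499.6/739.6 = 11.0 V.

V ≈ 11.0 V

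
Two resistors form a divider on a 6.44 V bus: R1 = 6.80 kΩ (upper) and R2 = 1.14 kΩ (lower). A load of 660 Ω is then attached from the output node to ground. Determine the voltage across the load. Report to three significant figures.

The load sits in parallel with R2: R2‖R_L = (1140 × 660) / (1140 + 660) = 418.0 Ω.
V_out = 6.44 × 418.0 / (6800 + 418.0) = 6.44 × 418.0/7218 = 0.373 V.

V_out ≈ 0.373 V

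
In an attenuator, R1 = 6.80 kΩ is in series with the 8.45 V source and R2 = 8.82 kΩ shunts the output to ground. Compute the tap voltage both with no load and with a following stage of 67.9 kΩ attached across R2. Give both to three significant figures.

Open-circuit: V = 8.45 × 8.82/(6.80 + 8.82) = 4.77 V.
With the load, R2 becomes R2‖R_L = 7.806 kΩ, so V = 8.45 × 7.806/14.61 = 4.52 V.

Unloaded: 4.77 V; loaded: 4.52 V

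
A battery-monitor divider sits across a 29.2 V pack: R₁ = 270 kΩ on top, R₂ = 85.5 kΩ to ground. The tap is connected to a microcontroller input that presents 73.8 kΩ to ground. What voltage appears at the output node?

The load sits in parallel with R₂: R₂‖R_L = (85.5 × 73.8) / (85.5 + 73.8) = 39.61 kΩ.
V_out = 29.2 × 39.61 / (270 + 39.61) = 29.2 × 39.61/309.6 = 3.74 V.

V_out ≈ 3.74 V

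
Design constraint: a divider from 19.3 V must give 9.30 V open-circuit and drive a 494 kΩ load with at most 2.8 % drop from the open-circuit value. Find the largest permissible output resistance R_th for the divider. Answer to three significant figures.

Loading drop = R_th/(R_th + R_L) ≤ 0.0280, so R_th ≤ R_L · ε/(1−ε) = 494 kΩ × 0.0280/0.9720 = 14.2 kΩ.
(Any R1, R2 with R2/(R1+R2) = 0.482 and R1‖R2 ≤ 14.2 kΩ will meet the spec.)

R_th ≤ 14.2 kΩ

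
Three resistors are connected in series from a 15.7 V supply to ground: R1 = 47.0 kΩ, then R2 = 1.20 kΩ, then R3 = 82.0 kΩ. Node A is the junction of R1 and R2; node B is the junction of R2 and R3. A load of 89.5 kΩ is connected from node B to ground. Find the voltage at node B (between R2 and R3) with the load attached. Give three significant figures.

V ≈ 7.38 V

At node B, R3 is in parallel with the load: R3‖R_L = 42.79 kΩ.
Below node A the resistance is R2 + (R3‖R_L) = 43.99 kΩ, so V_A = 15.7 × 43.99/90.99 = 7.591 V.
Then V_B = V_A × (R3‖R_L)/(R2 + R3‖R_L) = 7.591 × 42.79/43.99 = 7.38 V.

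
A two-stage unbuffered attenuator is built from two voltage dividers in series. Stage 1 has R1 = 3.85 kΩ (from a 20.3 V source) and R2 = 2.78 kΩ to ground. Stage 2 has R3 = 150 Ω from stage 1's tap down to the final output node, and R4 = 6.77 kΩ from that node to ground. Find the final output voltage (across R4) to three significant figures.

V_out ≈ 6.75 V

Stage 2 presents R3+R4 = 6920 Ω as a load on stage 1's tap.
Stage 1's lower leg becomes R2‖(R3+R4) = 1983 Ω, so V_mid = 20.3 × 1983/5833 = 6.902 V.
Stage 2 is itself unloaded: V_out = V_mid × R4/(R3+R4) = 6.902 × 6770/6920 = 6.75 V.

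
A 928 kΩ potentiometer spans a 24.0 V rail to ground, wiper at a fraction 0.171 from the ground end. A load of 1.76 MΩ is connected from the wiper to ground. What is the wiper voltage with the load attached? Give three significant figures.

The wiper splits the pot into (1−α)R = 769.3 kΩ above and αR = 158.7 kΩ below.
Lower section ‖ load = 145.6 kΩ.
V_wiper = 24.0 × 145.6/(769.3 + 145.6) = 3.82 V.

V ≈ 3.82 V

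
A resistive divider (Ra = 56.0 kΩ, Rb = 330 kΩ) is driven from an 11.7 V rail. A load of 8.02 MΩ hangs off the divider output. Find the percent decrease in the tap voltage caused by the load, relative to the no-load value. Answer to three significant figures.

The divider's output (Thévenin) resistance is Ra‖Rb = 47.88 kΩ.
Fractional drop under load = R_th/(R_th + R_L) = 47.88 / (47.88 + 8020) = 0.005934.
So the output falls by 0.593 %.

0.593 %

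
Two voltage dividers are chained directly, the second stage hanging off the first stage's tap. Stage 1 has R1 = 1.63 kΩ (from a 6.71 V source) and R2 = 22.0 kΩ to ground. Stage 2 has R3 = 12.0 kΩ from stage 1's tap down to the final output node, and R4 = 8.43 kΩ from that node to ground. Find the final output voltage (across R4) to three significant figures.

Stage 2 presents R3+R4 = 20.43 kΩ as a load on stage 1's tap.
Stage 1's lower leg becomes R2‖(R3+R4) = 10.59 kΩ, so V_mid = 6.71 × 10.59/12.22 = 5.815 V.
Stage 2 is itself unloaded: V_out = V_mid × R4/(R3+R4) = 5.815 × 8.43/20.43 = 2.40 V.

V_out ≈ 2.40 V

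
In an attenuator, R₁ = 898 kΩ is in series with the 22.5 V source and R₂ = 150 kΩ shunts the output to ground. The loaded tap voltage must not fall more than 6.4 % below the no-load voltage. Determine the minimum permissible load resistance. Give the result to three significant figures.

Output resistance R_th = R₁‖R₂ = (898 × 150)/1048 = 128.5 kΩ.
The fractional drop is R_th/(R_th + R_L); requiring this ≤ 0.0640 gives R_L ≥ R_th(1/0.0640 − 1) = 128.5 × 14.62 = 1.88 MΩ.

R_L(min) ≈ 1.88 MΩ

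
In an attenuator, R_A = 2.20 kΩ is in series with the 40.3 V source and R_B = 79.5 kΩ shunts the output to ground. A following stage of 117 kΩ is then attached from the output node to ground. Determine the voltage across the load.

The load sits in parallel with R_B: R_B‖R_L = (79.5 × 117) / (79.5 + 117) = 47.34 kΩ.
V_out = 40.3 × 47.34 / (2.20 + 47.34) = 40.3 × 47.34/49.54 = 38.5 V.

V_out ≈ 38.5 V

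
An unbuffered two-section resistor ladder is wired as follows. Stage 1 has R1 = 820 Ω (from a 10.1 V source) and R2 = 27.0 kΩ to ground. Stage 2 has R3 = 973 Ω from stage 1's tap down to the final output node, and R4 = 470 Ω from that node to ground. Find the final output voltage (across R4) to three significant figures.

V_out ≈ 2.06 V

Stage 2 presents R3+R4 = 1443 Ω as a load on stage 1's tap.
Stage 1's lower leg becomes R2‖(R3+R4) = 1370 Ω, so V_mid = 10.1 × 1370/2190 = 6.318 V.
Stage 2 is itself unloaded: V_out = V_mid × R4/(R3+R4) = 6.318 × 470/1443 = 2.06 V.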